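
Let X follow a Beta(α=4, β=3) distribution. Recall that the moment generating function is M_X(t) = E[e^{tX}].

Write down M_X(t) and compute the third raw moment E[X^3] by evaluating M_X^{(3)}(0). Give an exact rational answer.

M_X(t) = ₁F₁(4; 7; t)
M′(t) = 4*₁F₁(5; 8; t)/7
M′′(t) = 5*₁F₁(6; 9; t)/14
M′′′(t) = 5*₁F₁(7; 10; t)/21

E[X^3] = M′′′(0) = 5/21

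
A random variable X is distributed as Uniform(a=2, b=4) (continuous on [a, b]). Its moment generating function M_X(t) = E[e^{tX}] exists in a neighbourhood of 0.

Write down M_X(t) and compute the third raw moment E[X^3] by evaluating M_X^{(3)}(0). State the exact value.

M_X(t) = (e^(4*t) - e^(2*t))/(2*t)
D^3[M](t) = (32*t^3*e^(4*t) - 4*t^3*e^(2*t) - 24*t^2*e^(4*t) + 6*t^2*e^(2*t) + 12*t*e^(4*t) - 6*t*e^(2*t) - 3*e^(4*t) + 3*e^(2*t))/t^4

E[X^3] = D^3[M](0) = 30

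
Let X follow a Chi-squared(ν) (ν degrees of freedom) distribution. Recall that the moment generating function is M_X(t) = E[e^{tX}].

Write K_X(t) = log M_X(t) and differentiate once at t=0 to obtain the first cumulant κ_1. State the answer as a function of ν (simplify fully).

κ_1 = D[K](0) = ν

M_X(t) = (1 - 2*t)^(-ν/2)
K_X(t) = log M_X(t) = -ν*log(1 - 2*t)/2
D[K](t) = -ν/(2*t - 1)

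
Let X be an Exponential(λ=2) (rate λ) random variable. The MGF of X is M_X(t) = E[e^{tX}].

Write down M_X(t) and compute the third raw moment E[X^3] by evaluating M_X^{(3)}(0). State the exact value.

M_X(t) = 2/(2 - t)
D^3[M](t) = 12/(t^4 - 8*t^3 + 24*t^2 - 32*t + 16)

E[X^3] = D^3[M](0) = 3/4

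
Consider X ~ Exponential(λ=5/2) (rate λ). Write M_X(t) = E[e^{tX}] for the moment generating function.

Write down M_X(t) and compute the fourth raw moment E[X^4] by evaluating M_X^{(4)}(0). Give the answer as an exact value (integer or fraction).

E[X^4] = d^4M/dt^4 |_{t=0} = 384/625

M_X(t) = 5/(2*(5/2 - t))
dM/dt = 10/(4*t^2 - 20*t + 25)
d^2M/dt^2 = -40/(8*t^3 - 60*t^2 + 150*t - 125)
d^3M/dt^3 = 240/(16*t^4 - 160*t^3 + 600*t^2 - 1000*t + 625)
d^4M/dt^4 = -1920/(32*t^5 - 400*t^4 + 2000*t^3 - 5000*t^2 + 6250*t - 3125)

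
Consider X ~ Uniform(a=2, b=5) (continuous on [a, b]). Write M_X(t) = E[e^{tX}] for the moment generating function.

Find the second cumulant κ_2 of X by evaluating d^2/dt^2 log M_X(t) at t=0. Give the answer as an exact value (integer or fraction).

κ_2 = K′′(0) = 3/4

M_X(t) = (e^(5*t) - e^(2*t))/(3*t)
K_X(t) = log M_X(t) = -log(t) + log(e^(5*t) - e^(2*t)) - log(3)
K′(t) = (5*t*e^(3*t) - 2*t - e^(3*t) + 1)/(t*e^(3*t) - t)
K′′(t) = (-9*t^2*e^(3*t) + e^(6*t) - 2*e^(3*t) + 1)/(t^2*e^(6*t) - 2*t^2*e^(3*t) + t^2)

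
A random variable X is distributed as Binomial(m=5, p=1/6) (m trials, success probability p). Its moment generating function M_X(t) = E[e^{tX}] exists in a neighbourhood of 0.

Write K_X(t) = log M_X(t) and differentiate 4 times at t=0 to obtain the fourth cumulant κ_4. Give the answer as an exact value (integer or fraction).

M_X(t) = (e^(t)/6 + 5/6)^5
K_X(t) = log M_X(t) = 5*log(e^(t)/6 + 5/6)
dK/dt = 5*e^(t)/(e^(t) + 5)
d^2K/dt^2 = 25*e^(t)/(e^(2*t) + 10*e^(t) + 25)
d^3K/dt^3 = (-25*e^(2*t) + 125*e^(t))/(e^(3*t) + 15*e^(2*t) + 75*e^(t) + 125)
d^4K/dt^4 = (25*e^(3*t) - 500*e^(2*t) + 625*e^(t))/(e^(4*t) + 20*e^(3*t) + 150*e^(2*t) + 500*e^(t) + 625)

κ_4 = d^4K/dt^4 |_{t=0} = 25/216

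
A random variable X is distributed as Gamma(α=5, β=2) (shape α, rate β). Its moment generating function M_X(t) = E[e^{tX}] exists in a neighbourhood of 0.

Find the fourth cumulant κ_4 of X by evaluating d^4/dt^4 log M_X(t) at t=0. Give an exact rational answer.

M_X(t) = 32/(2 - t)^5
K_X(t) = log M_X(t) = -5*log(2 - t) + 5*log(2)
K′(t) = -5/(t - 2)
K′′(t) = 5/(t^2 - 4*t + 4)
K′′′(t) = -10/(t^3 - 6*t^2 + 12*t - 8)
K′′′′(t) = 30/(t^4 - 8*t^3 + 24*t^2 - 32*t + 16)

κ_4 = K′′′′(0) = 15/8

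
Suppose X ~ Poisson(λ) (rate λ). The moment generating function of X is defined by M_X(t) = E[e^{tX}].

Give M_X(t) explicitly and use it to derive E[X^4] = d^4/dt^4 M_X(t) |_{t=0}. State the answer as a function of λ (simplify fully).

M_X(t) = e^(λ*(e^(t) - 1))
dM/dt = λ*e^(-λ)*e^(t)*e^(λ*e^(t))
d^2M/dt^2 = (λ^2*e^(2*t)*e^(λ*e^(t)) + λ*e^(t)*e^(λ*e^(t)))*e^(-λ)
d^3M/dt^3 = (λ^3*e^(3*t)*e^(λ*e^(t)) + 3*λ^2*e^(2*t)*e^(λ*e^(t)) + λ*e^(t)*e^(λ*e^(t)))*e^(-λ)
d^4M/dt^4 = (λ^4*e^(4*t)*e^(λ*e^(t)) + 6*λ^3*e^(3*t)*e^(λ*e^(t)) + 7*λ^2*e^(2*t)*e^(λ*e^(t)) + λ*e^(t)*e^(λ*e^(t)))*e^(-λ)

E[X^4] = d^4M/dt^4 |_{t=0} = λ*(λ^3 + 6*λ^2 + 7*λ + 1)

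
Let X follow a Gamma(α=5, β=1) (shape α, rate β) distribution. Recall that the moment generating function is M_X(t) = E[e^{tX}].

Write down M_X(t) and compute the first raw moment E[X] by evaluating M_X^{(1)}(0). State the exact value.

M_X(t) = (1 - t)^(-5)
M^(1)(t) = 5/(t^6 - 6*t^5 + 15*t^4 - 20*t^3 + 15*t^2 - 6*t + 1)

E[X] = M^(1)(0) = 5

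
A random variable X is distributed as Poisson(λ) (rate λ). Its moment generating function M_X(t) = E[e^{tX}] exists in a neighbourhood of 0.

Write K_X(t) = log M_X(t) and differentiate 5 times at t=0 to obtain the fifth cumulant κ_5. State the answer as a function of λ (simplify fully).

M_X(t) = e^(λ*(e^(t) - 1))
K_X(t) = log M_X(t) = λ*(e^(t) - 1)
K^(5)(t) = λ*e^(t)

κ_5 = K^(5)(0) = λ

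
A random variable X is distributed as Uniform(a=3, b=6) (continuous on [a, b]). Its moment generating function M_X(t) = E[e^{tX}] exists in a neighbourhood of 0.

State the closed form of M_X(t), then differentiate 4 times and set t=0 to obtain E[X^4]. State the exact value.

E[X^4] = D^4[M](0) = 2511/5

M_X(t) = (e^(6*t) - e^(3*t))/(3*t)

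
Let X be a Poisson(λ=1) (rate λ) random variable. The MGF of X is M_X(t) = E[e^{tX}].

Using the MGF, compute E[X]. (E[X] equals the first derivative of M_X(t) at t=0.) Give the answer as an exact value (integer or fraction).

M_X(t) = e^(e^(t) - 1)
M′(t) = e^(-1)*e^(t)*e^(e^(t))

E[X] = M′(0) = 1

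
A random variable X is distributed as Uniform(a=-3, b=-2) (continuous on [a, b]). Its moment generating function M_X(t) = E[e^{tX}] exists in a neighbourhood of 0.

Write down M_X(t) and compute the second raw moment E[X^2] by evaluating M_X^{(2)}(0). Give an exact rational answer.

M_X(t) = (e^(-2*t) - e^(-3*t))/t
M′(t) = (-2*t*e^(t) + 3*t - e^(t) + 1)*e^(-3*t)/t^2
M′′(t) = (4*t^2*e^(t) - 9*t^2 + 4*t*e^(t) - 6*t + 2*e^(t) - 2)*e^(-3*t)/t^3

E[X^2] = M′′(0) = 19/3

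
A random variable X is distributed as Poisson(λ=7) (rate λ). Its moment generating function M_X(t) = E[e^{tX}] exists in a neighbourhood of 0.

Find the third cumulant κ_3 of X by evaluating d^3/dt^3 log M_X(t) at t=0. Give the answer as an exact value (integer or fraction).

M_X(t) = e^(7*e^(t) - 7)
K_X(t) = log M_X(t) = 7*e^(t) - 7
K′(t) = 7*e^(t)
K′′(t) = 7*e^(t)
K′′′(t) = 7*e^(t)

κ_3 = K′′′(0) = 7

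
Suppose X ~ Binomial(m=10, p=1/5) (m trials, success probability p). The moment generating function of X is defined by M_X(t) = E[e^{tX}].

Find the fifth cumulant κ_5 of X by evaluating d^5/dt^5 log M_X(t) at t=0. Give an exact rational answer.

M_X(t) = (e^(t)/5 + 4/5)^10
K_X(t) = log M_X(t) = 10*log(e^(t)/5 + 4/5)
K′(t) = 10*e^(t)/(e^(t) + 4)
K′′(t) = 40*e^(t)/(e^(2*t) + 8*e^(t) + 16)
K′′′(t) = (-40*e^(2*t) + 160*e^(t))/(e^(3*t) + 12*e^(2*t) + 48*e^(t) + 64)
K′′′′(t) = (40*e^(3*t) - 640*e^(2*t) + 640*e^(t))/(e^(4*t) + 16*e^(3*t) + 96*e^(2*t) + 256*e^(t) + 256)
K′′′′′(t) = (-40*e^(4*t) + 1760*e^(3*t) - 7040*e^(2*t) + 2560*e^(t))/(e^(5*t) + 20*e^(4*t) + 160*e^(3*t) + 640*e^(2*t) + 1280*e^(t) + 1024)

κ_5 = K′′′′′(0) = -552/625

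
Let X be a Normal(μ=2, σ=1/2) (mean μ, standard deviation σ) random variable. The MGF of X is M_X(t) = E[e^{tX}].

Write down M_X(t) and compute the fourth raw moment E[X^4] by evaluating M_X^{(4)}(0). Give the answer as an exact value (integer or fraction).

E[X^4] = M′′′′(0) = 355/16

M_X(t) = e^(t^2/8 + 2*t)
M′(t) = t*e^(2*t)*e^(t^2/8)/4 + 2*e^(2*t)*e^(t^2/8)
M′′(t) = t^2*e^(2*t)*e^(t^2/8)/16 + t*e^(2*t)*e^(t^2/8) + 17*e^(2*t)*e^(t^2/8)/4
M′′′(t) = t^3*e^(2*t)*e^(t^2/8)/64 + 3*t^2*e^(2*t)*e^(t^2/8)/8 + 51*t*e^(2*t)*e^(t^2/8)/16 + 19*e^(2*t)*e^(t^2/8)/2
M′′′′(t) = t^4*e^(2*t)*e^(t^2/8)/256 + t^3*e^(2*t)*e^(t^2/8)/8 + 51*t^2*e^(2*t)*e^(t^2/8)/32 + 19*t*e^(2*t)*e^(t^2/8)/2 + 355*e^(2*t)*e^(t^2/8)/16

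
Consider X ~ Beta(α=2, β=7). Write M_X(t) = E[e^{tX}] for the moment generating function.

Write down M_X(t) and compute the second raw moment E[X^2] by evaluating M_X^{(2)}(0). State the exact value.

M_X(t) = ₁F₁(2; 9; t)
M′(t) = 2*₁F₁(3; 10; t)/9
M′′(t) = ₁F₁(4; 11; t)/15

E[X^2] = M′′(0) = 1/15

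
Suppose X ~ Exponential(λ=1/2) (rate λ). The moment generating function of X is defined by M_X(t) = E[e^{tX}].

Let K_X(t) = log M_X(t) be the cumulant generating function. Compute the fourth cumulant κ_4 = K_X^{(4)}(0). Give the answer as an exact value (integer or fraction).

κ_4 = d^4K/dt^4 |_{t=0} = 96

M_X(t) = 1/(2*(1/2 - t))
K_X(t) = log M_X(t) = -log(1/2 - t) - log(2)
dK/dt = -2/(2*t - 1)
d^2K/dt^2 = 4/(4*t^2 - 4*t + 1)
d^3K/dt^3 = -16/(8*t^3 - 12*t^2 + 6*t - 1)
d^4K/dt^4 = 96/(16*t^4 - 32*t^3 + 24*t^2 - 8*t + 1)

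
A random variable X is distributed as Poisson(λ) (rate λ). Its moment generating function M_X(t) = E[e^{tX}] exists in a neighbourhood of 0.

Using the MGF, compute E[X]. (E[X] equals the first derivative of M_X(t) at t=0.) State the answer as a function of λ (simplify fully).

E[X] = D[M](0) = λ

M_X(t) = e^(λ*(e^(t) - 1))
D[M](t) = λ*e^(-λ)*e^(t)*e^(λ*e^(t))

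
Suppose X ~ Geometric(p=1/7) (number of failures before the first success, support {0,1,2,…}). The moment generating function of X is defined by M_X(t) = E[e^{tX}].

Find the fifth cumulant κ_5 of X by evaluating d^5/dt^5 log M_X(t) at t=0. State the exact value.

M_X(t) = 1/(7*(1 - 6*e^(t)/7))
K_X(t) = log M_X(t) = -log(1 - 6*e^(t)/7) - log(7)
dK/dt = -6*e^(t)/(6*e^(t) - 7)
d^2K/dt^2 = 42*e^(t)/(36*e^(2*t) - 84*e^(t) + 49)
d^3K/dt^3 = (-252*e^(2*t) - 294*e^(t))/(216*e^(3*t) - 756*e^(2*t) + 882*e^(t) - 343)
d^4K/dt^4 = (1512*e^(3*t) + 7056*e^(2*t) + 2058*e^(t))/(1296*e^(4*t) - 6048*e^(3*t) + 10584*e^(2*t) - 8232*e^(t) + 2401)
d^5K/dt^5 = (-9072*e^(4*t) - 116424*e^(3*t) - 135828*e^(2*t) - 14406*e^(t))/(7776*e^(5*t) - 45360*e^(4*t) + 105840*e^(3*t) - 123480*e^(2*t) + 72030*e^(t) - 16807)

κ_5 = d^5K/dt^5 |_{t=0} = 275730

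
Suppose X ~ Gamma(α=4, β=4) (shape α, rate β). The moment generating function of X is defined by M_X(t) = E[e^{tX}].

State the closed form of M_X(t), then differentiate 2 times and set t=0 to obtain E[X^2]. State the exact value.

E[X^2] = D^2[M](0) = 5/4

M_X(t) = 256/(4 - t)^4
D^2[M](t) = 5120/(t^6 - 24*t^5 + 240*t^4 - 1280*t^3 + 3840*t^2 - 6144*t + 4096)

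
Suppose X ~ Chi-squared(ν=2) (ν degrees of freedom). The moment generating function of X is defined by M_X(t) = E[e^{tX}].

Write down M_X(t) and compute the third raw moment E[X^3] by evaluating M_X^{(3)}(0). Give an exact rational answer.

M_X(t) = 1/(1 - 2*t)
D^3[M](t) = 48/(16*t^4 - 32*t^3 + 24*t^2 - 8*t + 1)

E[X^3] = D^3[M](0) = 48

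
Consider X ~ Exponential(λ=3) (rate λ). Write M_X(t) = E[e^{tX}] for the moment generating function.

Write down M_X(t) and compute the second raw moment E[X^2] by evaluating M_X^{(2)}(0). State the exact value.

M_X(t) = 3/(3 - t)
M^(2)(t) = -6/(t^3 - 9*t^2 + 27*t - 27)

E[X^2] = M^(2)(0) = 2/9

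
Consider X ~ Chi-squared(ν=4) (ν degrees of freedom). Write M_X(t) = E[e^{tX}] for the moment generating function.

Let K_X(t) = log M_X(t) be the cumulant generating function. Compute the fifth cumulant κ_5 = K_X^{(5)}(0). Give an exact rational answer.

κ_5 = D^5[K](0) = 1536

M_X(t) = (1 - 2*t)^(-2)
K_X(t) = log M_X(t) = -2*log(1 - 2*t)
D^5[K](t) = -1536/(32*t^5 - 80*t^4 + 80*t^3 - 40*t^2 + 10*t - 1)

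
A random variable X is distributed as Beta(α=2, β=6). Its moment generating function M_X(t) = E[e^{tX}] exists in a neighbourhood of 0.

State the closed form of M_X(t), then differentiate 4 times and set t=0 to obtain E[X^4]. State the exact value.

E[X^4] = D^4[M](0) = 1/66

M_X(t) = ₁F₁(2; 8; t)
D^4[M](t) = ₁F₁(6; 12; t)/66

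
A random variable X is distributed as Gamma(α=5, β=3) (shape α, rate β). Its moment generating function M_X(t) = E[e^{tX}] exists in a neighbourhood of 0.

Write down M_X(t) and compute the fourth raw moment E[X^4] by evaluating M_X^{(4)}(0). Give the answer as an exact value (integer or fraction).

E[X^4] = M′′′′(0) = 560/27

M_X(t) = 243/(3 - t)^5
M′(t) = 1215/(t^6 - 18*t^5 + 135*t^4 - 540*t^3 + 1215*t^2 - 1458*t + 729)
M′′(t) = -7290/(t^7 - 21*t^6 + 189*t^5 - 945*t^4 + 2835*t^3 - 5103*t^2 + 5103*t - 2187)
M′′′(t) = 51030/(t^8 - 24*t^7 + 252*t^6 - 1512*t^5 + 5670*t^4 - 13608*t^3 + 20412*t^2 - 17496*t + 6561)
M′′′′(t) = -408240/(t^9 - 27*t^8 + 324*t^7 - 2268*t^6 + 10206*t^5 - 30618*t^4 + 61236*t^3 - 78732*t^2 + 59049*t - 19683)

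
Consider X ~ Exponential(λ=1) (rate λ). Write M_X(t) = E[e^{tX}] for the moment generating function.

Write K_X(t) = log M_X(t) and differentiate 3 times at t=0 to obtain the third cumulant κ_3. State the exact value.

κ_3 = D^3[K](0) = 2

M_X(t) = 1/(1 - t)
K_X(t) = log M_X(t) = -log(1 - t)
D^3[K](t) = -2/(t^3 - 3*t^2 + 3*t - 1)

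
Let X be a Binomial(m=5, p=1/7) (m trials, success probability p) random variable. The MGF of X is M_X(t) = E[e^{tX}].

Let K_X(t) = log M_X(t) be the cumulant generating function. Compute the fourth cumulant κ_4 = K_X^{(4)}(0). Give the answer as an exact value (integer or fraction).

κ_4 = K^(4)(0) = 390/2401

M_X(t) = (e^(t)/7 + 6/7)^5
K_X(t) = log M_X(t) = 5*log(e^(t)/7 + 6/7)
K^(4)(t) = (30*e^(3*t) - 720*e^(2*t) + 1080*e^(t))/(e^(4*t) + 24*e^(3*t) + 216*e^(2*t) + 864*e^(t) + 1296)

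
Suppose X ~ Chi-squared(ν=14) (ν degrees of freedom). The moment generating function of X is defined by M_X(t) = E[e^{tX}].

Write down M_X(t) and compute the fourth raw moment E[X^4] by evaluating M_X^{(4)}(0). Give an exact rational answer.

M_X(t) = (1 - 2*t)^(-7)
D^4[M](t) = -80640/(2048*t^11 - 11264*t^10 + 28160*t^9 - 42240*t^8 + 42240*t^7 - 29568*t^6 + 14784*t^5 - 5280*t^4 + 1320*t^3 - 220*t^2 + 22*t - 1)

E[X^4] = D^4[M](0) = 80640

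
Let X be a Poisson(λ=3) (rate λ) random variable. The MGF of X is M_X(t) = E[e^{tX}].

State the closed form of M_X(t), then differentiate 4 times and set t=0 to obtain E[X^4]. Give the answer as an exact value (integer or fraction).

M_X(t) = e^(3*e^(t) - 3)
M^(4)(t) = (81*e^(4*t)*e^(3*e^(t)) + 162*e^(3*t)*e^(3*e^(t)) + 63*e^(2*t)*e^(3*e^(t)) + 3*e^(t)*e^(3*e^(t)))*e^(-3)

E[X^4] = M^(4)(0) = 309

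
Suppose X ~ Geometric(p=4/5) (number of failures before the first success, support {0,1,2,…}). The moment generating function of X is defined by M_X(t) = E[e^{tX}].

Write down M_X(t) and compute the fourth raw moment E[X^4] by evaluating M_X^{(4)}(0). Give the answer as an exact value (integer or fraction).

E[X^4] = M^(4)(0) = 57/32

M_X(t) = 4/(5*(1 - e^(t)/5))
M^(4)(t) = (-4*e^(4*t) - 220*e^(3*t) - 1100*e^(2*t) - 500*e^(t))/(e^(5*t) - 25*e^(4*t) + 250*e^(3*t) - 1250*e^(2*t) + 3125*e^(t) - 3125)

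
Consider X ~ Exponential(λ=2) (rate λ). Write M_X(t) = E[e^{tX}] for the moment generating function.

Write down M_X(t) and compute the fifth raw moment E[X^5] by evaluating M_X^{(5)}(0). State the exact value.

M_X(t) = 2/(2 - t)
M^(5)(t) = 240/(t^6 - 12*t^5 + 60*t^4 - 160*t^3 + 240*t^2 - 192*t + 64)

E[X^5] = M^(5)(0) = 15/4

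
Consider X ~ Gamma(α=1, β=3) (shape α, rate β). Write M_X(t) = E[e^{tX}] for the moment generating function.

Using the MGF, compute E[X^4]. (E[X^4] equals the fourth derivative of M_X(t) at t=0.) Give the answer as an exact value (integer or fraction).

E[X^4] = M′′′′(0) = 8/27

M_X(t) = 3/(3 - t)
M′(t) = 3/(t^2 - 6*t + 9)
M′′(t) = -6/(t^3 - 9*t^2 + 27*t - 27)
M′′′(t) = 18/(t^4 - 12*t^3 + 54*t^2 - 108*t + 81)
M′′′′(t) = -72/(t^5 - 15*t^4 + 90*t^3 - 270*t^2 + 405*t - 243)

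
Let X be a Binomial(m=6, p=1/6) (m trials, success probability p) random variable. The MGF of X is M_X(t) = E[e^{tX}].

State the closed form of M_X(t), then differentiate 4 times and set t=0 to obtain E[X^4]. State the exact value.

M_X(t) = (e^(t)/6 + 5/6)^6
dM/dt = e^(6*t)/7776 + 25*e^(5*t)/7776 + 125*e^(4*t)/3888 + 625*e^(3*t)/3888 + 3125*e^(2*t)/7776 + 3125*e^(t)/7776
d^2M/dt^2 = e^(6*t)/1296 + 125*e^(5*t)/7776 + 125*e^(4*t)/972 + 625*e^(3*t)/1296 + 3125*e^(2*t)/3888 + 3125*e^(t)/7776
d^3M/dt^3 = e^(6*t)/216 + 625*e^(5*t)/7776 + 125*e^(4*t)/243 + 625*e^(3*t)/432 + 3125*e^(2*t)/1944 + 3125*e^(t)/7776
d^4M/dt^4 = e^(6*t)/36 + 3125*e^(5*t)/7776 + 500*e^(4*t)/243 + 625*e^(3*t)/144 + 3125*e^(2*t)/972 + 3125*e^(t)/7776

E[X^4] = d^4M/dt^4 |_{t=0} = 94/9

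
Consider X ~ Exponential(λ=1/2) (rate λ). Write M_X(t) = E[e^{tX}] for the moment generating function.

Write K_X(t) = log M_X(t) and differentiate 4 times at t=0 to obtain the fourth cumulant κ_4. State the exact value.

M_X(t) = 1/(2*(1/2 - t))
K_X(t) = log M_X(t) = -log(1/2 - t) - log(2)
D^4[K](t) = 96/(16*t^4 - 32*t^3 + 24*t^2 - 8*t + 1)

κ_4 = D^4[K](0) = 96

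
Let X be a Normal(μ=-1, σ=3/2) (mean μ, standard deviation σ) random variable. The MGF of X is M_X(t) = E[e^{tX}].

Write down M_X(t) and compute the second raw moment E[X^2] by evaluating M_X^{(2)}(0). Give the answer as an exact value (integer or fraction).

E[X^2] = M′′(0) = 13/4

M_X(t) = e^(9*t^2/8 - t)
M′(t) = 9*t*e^(-t)*e^(9*t^2/8)/4 - e^(-t)*e^(9*t^2/8)
M′′(t) = (81*t^2*e^(9*t^2/8) - 72*t*e^(9*t^2/8) + 52*e^(9*t^2/8))*e^(-t)/16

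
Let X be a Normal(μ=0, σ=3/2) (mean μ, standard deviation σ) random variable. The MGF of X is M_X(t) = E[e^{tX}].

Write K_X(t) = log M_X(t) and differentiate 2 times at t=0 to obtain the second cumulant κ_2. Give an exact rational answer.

κ_2 = K^(2)(0) = 9/4

M_X(t) = e^(9*t^2/8)
K_X(t) = log M_X(t) = 9*t^2/8
K^(2)(t) = 9/4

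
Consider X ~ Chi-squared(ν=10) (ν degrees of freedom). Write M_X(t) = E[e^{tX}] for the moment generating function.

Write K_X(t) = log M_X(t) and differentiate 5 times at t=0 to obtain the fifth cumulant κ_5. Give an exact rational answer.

M_X(t) = (1 - 2*t)^(-5)
K_X(t) = log M_X(t) = -5*log(1 - 2*t)
dK/dt = -10/(2*t - 1)
d^2K/dt^2 = 20/(4*t^2 - 4*t + 1)
d^3K/dt^3 = -80/(8*t^3 - 12*t^2 + 6*t - 1)
d^4K/dt^4 = 480/(16*t^4 - 32*t^3 + 24*t^2 - 8*t + 1)
d^5K/dt^5 = -3840/(32*t^5 - 80*t^4 + 80*t^3 - 40*t^2 + 10*t - 1)

κ_5 = d^5K/dt^5 |_{t=0} = 3840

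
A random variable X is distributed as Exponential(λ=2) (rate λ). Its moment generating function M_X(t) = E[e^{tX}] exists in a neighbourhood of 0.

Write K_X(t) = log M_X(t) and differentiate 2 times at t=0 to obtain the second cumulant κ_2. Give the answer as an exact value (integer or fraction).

M_X(t) = 2/(2 - t)
K_X(t) = log M_X(t) = -log(2 - t) + log(2)
dK/dt = -1/(t - 2)
d^2K/dt^2 = 1/(t^2 - 4*t + 4)

κ_2 = d^2K/dt^2 |_{t=0} = 1/4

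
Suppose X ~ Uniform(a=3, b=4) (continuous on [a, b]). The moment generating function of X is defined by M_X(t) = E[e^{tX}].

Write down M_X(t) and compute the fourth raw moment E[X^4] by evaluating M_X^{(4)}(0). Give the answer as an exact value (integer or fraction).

E[X^4] = d^4M/dt^4 |_{t=0} = 781/5

M_X(t) = (e^(4*t) - e^(3*t))/t
dM/dt = (4*t*e^(4*t) - 3*t*e^(3*t) - e^(4*t) + e^(3*t))/t^2
d^2M/dt^2 = (16*t^2*e^(4*t) - 9*t^2*e^(3*t) - 8*t*e^(4*t) + 6*t*e^(3*t) + 2*e^(4*t) - 2*e^(3*t))/t^3
d^3M/dt^3 = (64*t^3*e^(4*t) - 27*t^3*e^(3*t) - 48*t^2*e^(4*t) + 27*t^2*e^(3*t) + 24*t*e^(4*t) - 18*t*e^(3*t) - 6*e^(4*t) + 6*e^(3*t))/t^4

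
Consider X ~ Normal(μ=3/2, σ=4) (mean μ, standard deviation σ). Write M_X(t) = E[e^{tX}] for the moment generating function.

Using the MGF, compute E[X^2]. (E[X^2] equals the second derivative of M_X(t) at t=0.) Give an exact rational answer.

M_X(t) = e^(8*t^2 + 3*t/2)
M′(t) = 16*t*e^(3*t/2)*e^(8*t^2) + 3*e^(3*t/2)*e^(8*t^2)/2
M′′(t) = 256*t^2*e^(3*t/2)*e^(8*t^2) + 48*t*e^(3*t/2)*e^(8*t^2) + 73*e^(3*t/2)*e^(8*t^2)/4

E[X^2] = M′′(0) = 73/4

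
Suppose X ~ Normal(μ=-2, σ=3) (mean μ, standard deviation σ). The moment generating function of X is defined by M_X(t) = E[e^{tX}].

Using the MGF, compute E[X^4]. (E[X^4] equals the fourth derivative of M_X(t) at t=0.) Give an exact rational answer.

M_X(t) = e^(9*t^2/2 - 2*t)
dM/dt = 9*t*e^(-2*t)*e^(9*t^2/2) - 2*e^(-2*t)*e^(9*t^2/2)
d^2M/dt^2 = (81*t^2*e^(9*t^2/2) - 36*t*e^(9*t^2/2) + 13*e^(9*t^2/2))*e^(-2*t)
d^3M/dt^3 = (729*t^3*e^(9*t^2/2) - 486*t^2*e^(9*t^2/2) + 351*t*e^(9*t^2/2) - 62*e^(9*t^2/2))*e^(-2*t)
d^4M/dt^4 = (6561*t^4*e^(9*t^2/2) - 5832*t^3*e^(9*t^2/2) + 6318*t^2*e^(9*t^2/2) - 2232*t*e^(9*t^2/2) + 475*e^(9*t^2/2))*e^(-2*t)

E[X^4] = d^4M/dt^4 |_{t=0} = 475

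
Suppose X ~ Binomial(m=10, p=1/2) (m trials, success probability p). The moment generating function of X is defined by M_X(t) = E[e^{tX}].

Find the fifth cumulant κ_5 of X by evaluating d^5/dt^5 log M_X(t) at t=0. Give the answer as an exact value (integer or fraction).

κ_5 = D^5[K](0) = 0

M_X(t) = (e^(t)/2 + 1/2)^10
K_X(t) = log M_X(t) = 10*log(e^(t)/2 + 1/2)
D^5[K](t) = (-10*e^(4*t) + 110*e^(3*t) - 110*e^(2*t) + 10*e^(t))/(e^(5*t) + 5*e^(4*t) + 10*e^(3*t) + 10*e^(2*t) + 5*e^(t) + 1)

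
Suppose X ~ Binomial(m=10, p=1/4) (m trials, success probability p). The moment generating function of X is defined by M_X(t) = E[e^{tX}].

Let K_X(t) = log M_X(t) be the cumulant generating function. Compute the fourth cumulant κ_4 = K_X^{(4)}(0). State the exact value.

κ_4 = K^(4)(0) = -15/64

M_X(t) = (e^(t)/4 + 3/4)^10
K_X(t) = log M_X(t) = 10*log(e^(t)/4 + 3/4)
K^(4)(t) = (30*e^(3*t) - 360*e^(2*t) + 270*e^(t))/(e^(4*t) + 12*e^(3*t) + 54*e^(2*t) + 108*e^(t) + 81)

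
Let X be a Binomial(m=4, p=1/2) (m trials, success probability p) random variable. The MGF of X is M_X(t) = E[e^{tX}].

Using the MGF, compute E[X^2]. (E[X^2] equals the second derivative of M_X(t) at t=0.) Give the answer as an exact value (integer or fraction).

M_X(t) = (e^(t)/2 + 1/2)^4
M′(t) = e^(4*t)/4 + 3*e^(3*t)/4 + 3*e^(2*t)/4 + e^(t)/4
M′′(t) = e^(4*t) + 9*e^(3*t)/4 + 3*e^(2*t)/2 + e^(t)/4

E[X^2] = M′′(0) = 5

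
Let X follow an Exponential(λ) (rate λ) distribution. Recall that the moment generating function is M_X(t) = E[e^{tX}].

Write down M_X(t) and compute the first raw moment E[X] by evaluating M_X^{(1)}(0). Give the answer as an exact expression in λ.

E[X] = D[M](0) = 1/λ

M_X(t) = λ/(λ - t)
D[M](t) = λ/(λ^2 - 2*λ*t + t^2)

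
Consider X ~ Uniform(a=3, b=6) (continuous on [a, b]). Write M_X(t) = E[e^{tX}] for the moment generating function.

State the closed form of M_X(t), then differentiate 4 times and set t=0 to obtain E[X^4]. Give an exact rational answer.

M_X(t) = (e^(6*t) - e^(3*t))/(3*t)
M′(t) = (6*t*e^(6*t) - 3*t*e^(3*t) - e^(6*t) + e^(3*t))/(3*t^2)
M′′(t) = (36*t^2*e^(6*t) - 9*t^2*e^(3*t) - 12*t*e^(6*t) + 6*t*e^(3*t) + 2*e^(6*t) - 2*e^(3*t))/(3*t^3)
M′′′(t) = (72*t^3*e^(6*t) - 9*t^3*e^(3*t) - 36*t^2*e^(6*t) + 9*t^2*e^(3*t) + 12*t*e^(6*t) - 6*t*e^(3*t) - 2*e^(6*t) + 2*e^(3*t))/t^4

E[X^4] = M′′′′(0) = 2511/5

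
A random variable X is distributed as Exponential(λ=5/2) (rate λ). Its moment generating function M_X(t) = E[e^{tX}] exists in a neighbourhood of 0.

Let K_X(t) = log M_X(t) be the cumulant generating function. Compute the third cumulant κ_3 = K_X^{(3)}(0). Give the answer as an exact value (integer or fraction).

M_X(t) = 5/(2*(5/2 - t))
K_X(t) = log M_X(t) = -log(5/2 - t) - log(2) + log(5)
K^(3)(t) = -16/(8*t^3 - 60*t^2 + 150*t - 125)

κ_3 = K^(3)(0) = 16/125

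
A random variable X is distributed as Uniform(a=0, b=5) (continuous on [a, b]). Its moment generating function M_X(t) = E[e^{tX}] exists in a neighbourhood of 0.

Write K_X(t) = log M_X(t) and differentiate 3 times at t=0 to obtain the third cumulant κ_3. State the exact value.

κ_3 = d^3K/dt^3 |_{t=0} = 0

M_X(t) = (e^(5*t) - 1)/(5*t)
K_X(t) = log M_X(t) = -log(t) + log(e^(5*t) - 1) - log(5)
dK/dt = (5*t*e^(5*t) - e^(5*t) + 1)/(t*e^(5*t) - t)
d^2K/dt^2 = (-25*t^2*e^(5*t) + e^(10*t) - 2*e^(5*t) + 1)/(t^2*e^(10*t) - 2*t^2*e^(5*t) + t^2)
d^3K/dt^3 = (125*t^3*e^(10*t) + 125*t^3*e^(5*t) - 2*e^(15*t) + 6*e^(10*t) - 6*e^(5*t) + 2)/(t^3*e^(15*t) - 3*t^3*e^(10*t) + 3*t^3*e^(5*t) - t^3)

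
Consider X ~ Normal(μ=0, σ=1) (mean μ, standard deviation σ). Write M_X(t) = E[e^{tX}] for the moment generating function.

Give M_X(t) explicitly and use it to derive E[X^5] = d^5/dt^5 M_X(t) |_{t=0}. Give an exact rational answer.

M_X(t) = e^(t^2/2)
dM/dt = t*e^(t^2/2)
d^2M/dt^2 = t^2*e^(t^2/2) + e^(t^2/2)
d^3M/dt^3 = t^3*e^(t^2/2) + 3*t*e^(t^2/2)
d^4M/dt^4 = t^4*e^(t^2/2) + 6*t^2*e^(t^2/2) + 3*e^(t^2/2)
d^5M/dt^5 = t^5*e^(t^2/2) + 10*t^3*e^(t^2/2) + 15*t*e^(t^2/2)

E[X^5] = d^5M/dt^5 |_{t=0} = 0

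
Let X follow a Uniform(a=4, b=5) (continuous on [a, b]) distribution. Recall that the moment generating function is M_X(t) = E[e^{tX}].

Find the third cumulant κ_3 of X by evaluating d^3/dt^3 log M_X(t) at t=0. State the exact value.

κ_3 = K^(3)(0) = 0

M_X(t) = (e^(5*t) - e^(4*t))/t
K_X(t) = log M_X(t) = -log(t) + log(e^(5*t) - e^(4*t))
K^(3)(t) = (t^3*e^(2*t) + t^3*e^(t) - 2*e^(3*t) + 6*e^(2*t) - 6*e^(t) + 2)/(t^3*e^(3*t) - 3*t^3*e^(2*t) + 3*t^3*e^(t) - t^3)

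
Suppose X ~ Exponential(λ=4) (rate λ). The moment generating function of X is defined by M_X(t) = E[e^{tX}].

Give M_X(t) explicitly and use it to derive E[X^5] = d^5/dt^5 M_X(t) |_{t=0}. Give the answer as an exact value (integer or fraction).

M_X(t) = 4/(4 - t)
D^5[M](t) = 480/(t^6 - 24*t^5 + 240*t^4 - 1280*t^3 + 3840*t^2 - 6144*t + 4096)

E[X^5] = D^5[M](0) = 15/128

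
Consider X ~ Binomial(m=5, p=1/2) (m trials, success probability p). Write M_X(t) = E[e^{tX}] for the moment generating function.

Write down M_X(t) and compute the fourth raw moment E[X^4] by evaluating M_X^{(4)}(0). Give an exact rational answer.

M_X(t) = (e^(t)/2 + 1/2)^5
M′(t) = 5*e^(5*t)/32 + 5*e^(4*t)/8 + 15*e^(3*t)/16 + 5*e^(2*t)/8 + 5*e^(t)/32
M′′(t) = 25*e^(5*t)/32 + 5*e^(4*t)/2 + 45*e^(3*t)/16 + 5*e^(2*t)/4 + 5*e^(t)/32
M′′′(t) = 125*e^(5*t)/32 + 10*e^(4*t) + 135*e^(3*t)/16 + 5*e^(2*t)/2 + 5*e^(t)/32
M′′′′(t) = 625*e^(5*t)/32 + 40*e^(4*t) + 405*e^(3*t)/16 + 5*e^(2*t) + 5*e^(t)/32

E[X^4] = M′′′′(0) = 90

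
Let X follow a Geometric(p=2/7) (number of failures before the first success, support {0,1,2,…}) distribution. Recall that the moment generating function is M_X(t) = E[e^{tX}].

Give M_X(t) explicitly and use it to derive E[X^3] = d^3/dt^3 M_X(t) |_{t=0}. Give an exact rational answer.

M_X(t) = 2/(7*(1 - 5*e^(t)/7))
M^(3)(t) = (250*e^(3*t) + 1400*e^(2*t) + 490*e^(t))/(625*e^(4*t) - 3500*e^(3*t) + 7350*e^(2*t) - 6860*e^(t) + 2401)

E[X^3] = M^(3)(0) = 535/4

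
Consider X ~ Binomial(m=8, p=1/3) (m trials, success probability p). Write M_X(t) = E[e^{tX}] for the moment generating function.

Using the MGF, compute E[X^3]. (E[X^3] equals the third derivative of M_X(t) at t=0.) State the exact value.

M_X(t) = (e^(t)/3 + 2/3)^8
M^(3)(t) = 512*e^(8*t)/6561 + 5488*e^(7*t)/6561 + 896*e^(6*t)/243 + 56000*e^(5*t)/6561 + 71680*e^(4*t)/6561 + 1792*e^(3*t)/243 + 14336*e^(2*t)/6561 + 1024*e^(t)/6561

E[X^3] = M^(3)(0) = 304/9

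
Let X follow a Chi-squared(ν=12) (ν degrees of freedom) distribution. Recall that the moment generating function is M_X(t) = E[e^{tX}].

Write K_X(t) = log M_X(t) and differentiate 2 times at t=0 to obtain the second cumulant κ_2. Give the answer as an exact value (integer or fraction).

κ_2 = D^2[K](0) = 24

M_X(t) = (1 - 2*t)^(-6)
K_X(t) = log M_X(t) = -6*log(1 - 2*t)
D^2[K](t) = 24/(4*t^2 - 4*t + 1)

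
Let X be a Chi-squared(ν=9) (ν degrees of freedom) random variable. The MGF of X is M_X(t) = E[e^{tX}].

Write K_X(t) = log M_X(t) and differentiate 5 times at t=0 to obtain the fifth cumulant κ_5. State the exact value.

M_X(t) = (1 - 2*t)^(-9/2)
K_X(t) = log M_X(t) = -9*log(1 - 2*t)/2
K^(5)(t) = -3456/(32*t^5 - 80*t^4 + 80*t^3 - 40*t^2 + 10*t - 1)

κ_5 = K^(5)(0) = 3456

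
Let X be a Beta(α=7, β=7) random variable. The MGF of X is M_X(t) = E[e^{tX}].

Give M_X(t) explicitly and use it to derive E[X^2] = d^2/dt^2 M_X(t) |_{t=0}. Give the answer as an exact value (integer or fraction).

M_X(t) = ₁F₁(7; 14; t)
dM/dt = ₁F₁(8; 15; t)/2
d^2M/dt^2 = 4*₁F₁(9; 16; t)/15

E[X^2] = d^2M/dt^2 |_{t=0} = 4/15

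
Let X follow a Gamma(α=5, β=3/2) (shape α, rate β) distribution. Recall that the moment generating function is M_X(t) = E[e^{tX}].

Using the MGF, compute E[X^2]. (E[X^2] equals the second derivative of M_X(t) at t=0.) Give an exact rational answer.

M_X(t) = 243/(32*(3/2 - t)^5)
dM/dt = 2430/(64*t^6 - 576*t^5 + 2160*t^4 - 4320*t^3 + 4860*t^2 - 2916*t + 729)
d^2M/dt^2 = -29160/(128*t^7 - 1344*t^6 + 6048*t^5 - 15120*t^4 + 22680*t^3 - 20412*t^2 + 10206*t - 2187)

E[X^2] = d^2M/dt^2 |_{t=0} = 40/3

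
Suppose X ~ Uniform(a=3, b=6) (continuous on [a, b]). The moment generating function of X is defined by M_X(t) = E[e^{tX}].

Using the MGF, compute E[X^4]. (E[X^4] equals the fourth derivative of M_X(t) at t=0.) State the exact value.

E[X^4] = d^4M/dt^4 |_{t=0} = 2511/5

M_X(t) = (e^(6*t) - e^(3*t))/(3*t)
dM/dt = (6*t*e^(6*t) - 3*t*e^(3*t) - e^(6*t) + e^(3*t))/(3*t^2)
d^2M/dt^2 = (36*t^2*e^(6*t) - 9*t^2*e^(3*t) - 12*t*e^(6*t) + 6*t*e^(3*t) + 2*e^(6*t) - 2*e^(3*t))/(3*t^3)
d^3M/dt^3 = (72*t^3*e^(6*t) - 9*t^3*e^(3*t) - 36*t^2*e^(6*t) + 9*t^2*e^(3*t) + 12*t*e^(6*t) - 6*t*e^(3*t) - 2*e^(6*t) + 2*e^(3*t))/t^4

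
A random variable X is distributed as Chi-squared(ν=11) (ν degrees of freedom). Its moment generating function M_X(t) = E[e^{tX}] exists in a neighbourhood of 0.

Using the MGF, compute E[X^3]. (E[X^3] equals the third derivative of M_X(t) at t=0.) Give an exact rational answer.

M_X(t) = (1 - 2*t)^(-11/2)
dM/dt = 11/(64*t^6*√(1 - 2*t) - 192*t^5*√(1 - 2*t) + 240*t^4*√(1 - 2*t) - 160*t^3*√(1 - 2*t) + 60*t^2*√(1 - 2*t) - 12*t*√(1 - 2*t) + √(1 - 2*t))
d^2M/dt^2 = -143/(128*t^7*√(1 - 2*t) - 448*t^6*√(1 - 2*t) + 672*t^5*√(1 - 2*t) - 560*t^4*√(1 - 2*t) + 280*t^3*√(1 - 2*t) - 84*t^2*√(1 - 2*t) + 14*t*√(1 - 2*t) - √(1 - 2*t))

E[X^3] = d^3M/dt^3 |_{t=0} = 2145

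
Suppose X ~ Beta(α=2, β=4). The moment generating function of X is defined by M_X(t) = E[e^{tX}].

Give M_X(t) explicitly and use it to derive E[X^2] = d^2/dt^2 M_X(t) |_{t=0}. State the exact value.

E[X^2] = d^2M/dt^2 |_{t=0} = 1/7

M_X(t) = ₁F₁(2; 6; t)
dM/dt = ₁F₁(3; 7; t)/3
d^2M/dt^2 = ₁F₁(4; 8; t)/7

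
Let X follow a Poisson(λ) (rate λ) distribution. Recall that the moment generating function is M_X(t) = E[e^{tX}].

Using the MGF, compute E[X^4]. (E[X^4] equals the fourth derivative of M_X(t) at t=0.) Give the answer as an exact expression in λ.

E[X^4] = M′′′′(0) = λ*(λ^3 + 6*λ^2 + 7*λ + 1)

M_X(t) = e^(λ*(e^(t) - 1))
M′(t) = λ*e^(-λ)*e^(t)*e^(λ*e^(t))
M′′(t) = (λ^2*e^(2*t)*e^(λ*e^(t)) + λ*e^(t)*e^(λ*e^(t)))*e^(-λ)
M′′′(t) = (λ^3*e^(3*t)*e^(λ*e^(t)) + 3*λ^2*e^(2*t)*e^(λ*e^(t)) + λ*e^(t)*e^(λ*e^(t)))*e^(-λ)
M′′′′(t) = (λ^4*e^(4*t)*e^(λ*e^(t)) + 6*λ^3*e^(3*t)*e^(λ*e^(t)) + 7*λ^2*e^(2*t)*e^(λ*e^(t)) + λ*e^(t)*e^(λ*e^(t)))*e^(-λ)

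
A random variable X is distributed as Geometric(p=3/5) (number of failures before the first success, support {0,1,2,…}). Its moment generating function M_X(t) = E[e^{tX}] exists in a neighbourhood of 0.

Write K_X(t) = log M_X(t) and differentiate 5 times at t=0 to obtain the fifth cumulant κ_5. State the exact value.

M_X(t) = 3/(5*(1 - 2*e^(t)/5))
K_X(t) = log M_X(t) = -log(1 - 2*e^(t)/5) - log(5) + log(3)
dK/dt = -2*e^(t)/(2*e^(t) - 5)
d^2K/dt^2 = 10*e^(t)/(4*e^(2*t) - 20*e^(t) + 25)
d^3K/dt^3 = (-20*e^(2*t) - 50*e^(t))/(8*e^(3*t) - 60*e^(2*t) + 150*e^(t) - 125)
d^4K/dt^4 = (40*e^(3*t) + 400*e^(2*t) + 250*e^(t))/(16*e^(4*t) - 160*e^(3*t) + 600*e^(2*t) - 1000*e^(t) + 625)
d^5K/dt^5 = (-80*e^(4*t) - 2200*e^(3*t) - 5500*e^(2*t) - 1250*e^(t))/(32*e^(5*t) - 400*e^(4*t) + 2000*e^(3*t) - 5000*e^(2*t) + 6250*e^(t) - 3125)

κ_5 = d^5K/dt^5 |_{t=0} = 3010/81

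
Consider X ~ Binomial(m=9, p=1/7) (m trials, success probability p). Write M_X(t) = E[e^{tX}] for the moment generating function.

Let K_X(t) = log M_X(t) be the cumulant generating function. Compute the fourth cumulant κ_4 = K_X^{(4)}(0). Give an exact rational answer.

κ_4 = d^4K/dt^4 |_{t=0} = 702/2401

M_X(t) = (e^(t)/7 + 6/7)^9
K_X(t) = log M_X(t) = 9*log(e^(t)/7 + 6/7)
dK/dt = 9*e^(t)/(e^(t) + 6)
d^2K/dt^2 = 54*e^(t)/(e^(2*t) + 12*e^(t) + 36)
d^3K/dt^3 = (-54*e^(2*t) + 324*e^(t))/(e^(3*t) + 18*e^(2*t) + 108*e^(t) + 216)
d^4K/dt^4 = (54*e^(3*t) - 1296*e^(2*t) + 1944*e^(t))/(e^(4*t) + 24*e^(3*t) + 216*e^(2*t) + 864*e^(t) + 1296)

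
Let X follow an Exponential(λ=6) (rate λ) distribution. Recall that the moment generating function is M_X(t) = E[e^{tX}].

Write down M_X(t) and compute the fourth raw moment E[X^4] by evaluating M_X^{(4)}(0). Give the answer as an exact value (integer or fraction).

E[X^4] = D^4[M](0) = 1/54

M_X(t) = 6/(6 - t)
D^4[M](t) = -144/(t^5 - 30*t^4 + 360*t^3 - 2160*t^2 + 6480*t - 7776)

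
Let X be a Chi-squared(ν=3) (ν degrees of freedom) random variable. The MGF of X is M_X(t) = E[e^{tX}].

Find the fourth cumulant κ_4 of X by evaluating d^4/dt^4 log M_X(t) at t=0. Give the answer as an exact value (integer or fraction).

M_X(t) = (1 - 2*t)^(-3/2)
K_X(t) = log M_X(t) = -3*log(1 - 2*t)/2
dK/dt = -3/(2*t - 1)
d^2K/dt^2 = 6/(4*t^2 - 4*t + 1)
d^3K/dt^3 = -24/(8*t^3 - 12*t^2 + 6*t - 1)
d^4K/dt^4 = 144/(16*t^4 - 32*t^3 + 24*t^2 - 8*t + 1)

κ_4 = d^4K/dt^4 |_{t=0} = 144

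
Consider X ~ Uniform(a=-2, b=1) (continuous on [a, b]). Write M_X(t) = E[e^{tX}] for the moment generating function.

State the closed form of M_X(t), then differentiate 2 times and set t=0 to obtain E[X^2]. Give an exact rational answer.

E[X^2] = D^2[M](0) = 1

M_X(t) = (e^(t) - e^(-2*t))/(3*t)
D^2[M](t) = (t^2*e^(3*t) - 4*t^2 - 2*t*e^(3*t) - 4*t + 2*e^(3*t) - 2)*e^(-2*t)/(3*t^3)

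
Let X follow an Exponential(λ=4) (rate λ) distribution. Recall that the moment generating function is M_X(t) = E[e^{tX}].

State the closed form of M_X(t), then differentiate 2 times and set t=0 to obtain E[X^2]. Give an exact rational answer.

E[X^2] = D^2[M](0) = 1/8

M_X(t) = 4/(4 - t)
D^2[M](t) = -8/(t^3 - 12*t^2 + 48*t - 64)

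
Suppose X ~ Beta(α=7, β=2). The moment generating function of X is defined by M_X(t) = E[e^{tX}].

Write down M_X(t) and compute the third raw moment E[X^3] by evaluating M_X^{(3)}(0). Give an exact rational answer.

E[X^3] = d^3M/dt^3 |_{t=0} = 28/55

M_X(t) = ₁F₁(7; 9; t)
dM/dt = 7*₁F₁(8; 10; t)/9
d^2M/dt^2 = 28*₁F₁(9; 11; t)/45
d^3M/dt^3 = 28*₁F₁(10; 12; t)/55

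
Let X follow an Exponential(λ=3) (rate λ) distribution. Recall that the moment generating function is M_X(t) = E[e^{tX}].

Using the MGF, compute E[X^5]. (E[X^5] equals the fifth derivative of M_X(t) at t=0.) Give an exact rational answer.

E[X^5] = d^5M/dt^5 |_{t=0} = 40/81

M_X(t) = 3/(3 - t)
dM/dt = 3/(t^2 - 6*t + 9)
d^2M/dt^2 = -6/(t^3 - 9*t^2 + 27*t - 27)
d^3M/dt^3 = 18/(t^4 - 12*t^3 + 54*t^2 - 108*t + 81)
d^4M/dt^4 = -72/(t^5 - 15*t^4 + 90*t^3 - 270*t^2 + 405*t - 243)
d^5M/dt^5 = 360/(t^6 - 18*t^5 + 135*t^4 - 540*t^3 + 1215*t^2 - 1458*t + 729)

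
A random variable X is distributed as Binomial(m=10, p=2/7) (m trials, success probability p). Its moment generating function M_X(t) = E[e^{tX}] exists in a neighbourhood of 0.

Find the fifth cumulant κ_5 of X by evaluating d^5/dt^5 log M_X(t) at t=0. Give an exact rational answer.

κ_5 = K′′′′′(0) = -21300/16807

M_X(t) = (2*e^(t)/7 + 5/7)^10
K_X(t) = log M_X(t) = 10*log(2*e^(t)/7 + 5/7)
K′(t) = 20*e^(t)/(2*e^(t) + 5)
K′′(t) = 100*e^(t)/(4*e^(2*t) + 20*e^(t) + 25)
K′′′(t) = (-200*e^(2*t) + 500*e^(t))/(8*e^(3*t) + 60*e^(2*t) + 150*e^(t) + 125)
K′′′′(t) = (400*e^(3*t) - 4000*e^(2*t) + 2500*e^(t))/(16*e^(4*t) + 160*e^(3*t) + 600*e^(2*t) + 1000*e^(t) + 625)
K′′′′′(t) = (-800*e^(4*t) + 22000*e^(3*t) - 55000*e^(2*t) + 12500*e^(t))/(32*e^(5*t) + 400*e^(4*t) + 2000*e^(3*t) + 5000*e^(2*t) + 6250*e^(t) + 3125)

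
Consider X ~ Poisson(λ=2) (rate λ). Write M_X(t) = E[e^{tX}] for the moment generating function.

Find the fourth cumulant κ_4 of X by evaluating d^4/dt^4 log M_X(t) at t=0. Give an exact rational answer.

κ_4 = K′′′′(0) = 2

M_X(t) = e^(2*e^(t) - 2)
K_X(t) = log M_X(t) = 2*e^(t) - 2
K′(t) = 2*e^(t)
K′′(t) = 2*e^(t)
K′′′(t) = 2*e^(t)
K′′′′(t) = 2*e^(t)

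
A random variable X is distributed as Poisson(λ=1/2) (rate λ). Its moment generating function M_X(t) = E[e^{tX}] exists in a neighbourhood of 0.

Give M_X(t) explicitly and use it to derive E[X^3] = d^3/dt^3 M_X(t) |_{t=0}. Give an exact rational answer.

E[X^3] = d^3M/dt^3 |_{t=0} = 11/8

M_X(t) = e^(e^(t)/2 - 1/2)
dM/dt = e^(-1/2)*e^(t)*e^(e^(t)/2)/2
d^2M/dt^2 = (e^(2*t)*e^(e^(t)/2) + 2*e^(t)*e^(e^(t)/2))*e^(-1/2)/4
d^3M/dt^3 = (e^(3*t)*e^(e^(t)/2) + 6*e^(2*t)*e^(e^(t)/2) + 4*e^(t)*e^(e^(t)/2))*e^(-1/2)/8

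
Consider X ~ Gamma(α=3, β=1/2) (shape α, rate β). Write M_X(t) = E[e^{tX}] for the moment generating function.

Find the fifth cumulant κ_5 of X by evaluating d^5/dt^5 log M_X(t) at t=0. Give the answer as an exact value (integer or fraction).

κ_5 = K^(5)(0) = 2304

M_X(t) = 1/(8*(1/2 - t)^3)
K_X(t) = log M_X(t) = -3*log(1/2 - t) - 3*log(2)
K^(5)(t) = -2304/(32*t^5 - 80*t^4 + 80*t^3 - 40*t^2 + 10*t - 1)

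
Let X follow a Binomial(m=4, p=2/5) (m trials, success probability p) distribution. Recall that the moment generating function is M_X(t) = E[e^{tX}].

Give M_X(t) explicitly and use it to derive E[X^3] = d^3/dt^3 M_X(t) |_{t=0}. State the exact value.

E[X^3] = D^3[M](0) = 1112/125

M_X(t) = (2*e^(t)/5 + 3/5)^4
D^3[M](t) = 1024*e^(4*t)/625 + 2592*e^(3*t)/625 + 1728*e^(2*t)/625 + 216*e^(t)/625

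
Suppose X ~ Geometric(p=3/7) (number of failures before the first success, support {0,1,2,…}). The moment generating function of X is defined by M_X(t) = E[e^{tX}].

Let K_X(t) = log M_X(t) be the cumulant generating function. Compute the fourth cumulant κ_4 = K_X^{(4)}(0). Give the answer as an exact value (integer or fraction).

M_X(t) = 3/(7*(1 - 4*e^(t)/7))
K_X(t) = log M_X(t) = -log(1 - 4*e^(t)/7) - log(7) + log(3)
K′(t) = -4*e^(t)/(4*e^(t) - 7)
K′′(t) = 28*e^(t)/(16*e^(2*t) - 56*e^(t) + 49)
K′′′(t) = (-112*e^(2*t) - 196*e^(t))/(64*e^(3*t) - 336*e^(2*t) + 588*e^(t) - 343)
K′′′′(t) = (448*e^(3*t) + 3136*e^(2*t) + 1372*e^(t))/(256*e^(4*t) - 1792*e^(3*t) + 4704*e^(2*t) - 5488*e^(t) + 2401)

κ_4 = K′′′′(0) = 1652/27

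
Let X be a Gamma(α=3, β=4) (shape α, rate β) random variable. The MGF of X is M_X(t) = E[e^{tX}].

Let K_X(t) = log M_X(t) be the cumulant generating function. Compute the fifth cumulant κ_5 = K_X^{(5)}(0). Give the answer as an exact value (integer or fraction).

M_X(t) = 64/(4 - t)^3
K_X(t) = log M_X(t) = -3*log(4 - t) + 6*log(2)
dK/dt = -3/(t - 4)
d^2K/dt^2 = 3/(t^2 - 8*t + 16)
d^3K/dt^3 = -6/(t^3 - 12*t^2 + 48*t - 64)
d^4K/dt^4 = 18/(t^4 - 16*t^3 + 96*t^2 - 256*t + 256)
d^5K/dt^5 = -72/(t^5 - 20*t^4 + 160*t^3 - 640*t^2 + 1280*t - 1024)

κ_5 = d^5K/dt^5 |_{t=0} = 9/128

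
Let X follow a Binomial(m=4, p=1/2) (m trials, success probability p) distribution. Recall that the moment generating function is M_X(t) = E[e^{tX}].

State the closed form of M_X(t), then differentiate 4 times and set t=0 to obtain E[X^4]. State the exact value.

E[X^4] = d^4M/dt^4 |_{t=0} = 85/2

M_X(t) = (e^(t)/2 + 1/2)^4
dM/dt = e^(4*t)/4 + 3*e^(3*t)/4 + 3*e^(2*t)/4 + e^(t)/4
d^2M/dt^2 = e^(4*t) + 9*e^(3*t)/4 + 3*e^(2*t)/2 + e^(t)/4
d^3M/dt^3 = 4*e^(4*t) + 27*e^(3*t)/4 + 3*e^(2*t) + e^(t)/4
d^4M/dt^4 = 16*e^(4*t) + 81*e^(3*t)/4 + 6*e^(2*t) + e^(t)/4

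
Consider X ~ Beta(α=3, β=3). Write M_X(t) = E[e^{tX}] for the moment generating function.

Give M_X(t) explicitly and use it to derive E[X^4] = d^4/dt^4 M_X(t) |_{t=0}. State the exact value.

E[X^4] = M′′′′(0) = 5/42

M_X(t) = ₁F₁(3; 6; t)
M′(t) = ₁F₁(4; 7; t)/2
M′′(t) = 2*₁F₁(5; 8; t)/7
M′′′(t) = 5*₁F₁(6; 9; t)/28
M′′′′(t) = 5*₁F₁(7; 10; t)/42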